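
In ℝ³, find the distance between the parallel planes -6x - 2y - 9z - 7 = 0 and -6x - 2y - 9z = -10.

17/11

With common normal n = (-6, -2, -9) (|n| = 11), the distance is |7 − (-10)|/|n| = 17/11.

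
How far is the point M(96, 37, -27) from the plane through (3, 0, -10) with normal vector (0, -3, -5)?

26/√34

The plane has equation n·(r − (3, 0, -10)) = 0, i.e. n·r = 50.
d = |(-3)·37 + (-5)·(-27) − 50| / √(0 + 9 + 25) = |-26| / √34 = 26/√34.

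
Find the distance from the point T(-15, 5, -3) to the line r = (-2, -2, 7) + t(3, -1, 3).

√14

Direction vector d = (3, -1, 3).
AP = (-13, 7, -10); AP·d = -76, |AP|² = 318, |d|² = 19.
distance² = |AP|² − (AP·d)²/|d|² = 318 − 5776/19 = 14, so the distance is √14.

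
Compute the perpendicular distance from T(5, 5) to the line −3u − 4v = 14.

49/5

d = |(-3)·5 + (-4)·5 − 14| / √(9 + 16) = |-49|/5 = 49/5.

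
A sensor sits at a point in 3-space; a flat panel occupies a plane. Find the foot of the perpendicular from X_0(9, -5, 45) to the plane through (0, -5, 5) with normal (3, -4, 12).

(0, 7, 9)

The perpendicular from X_0 has direction n = (3, -4, 12): r = (9, -5, 45) + μ(3, -4, 12).
Substitute into the plane: n·(X_0 + μn) = 80 gives 587 + 169μ = 80, so μ = -3.
Foot = (9, -5, 45) + (-3)·(3, -4, 12) = (0, 7, 9).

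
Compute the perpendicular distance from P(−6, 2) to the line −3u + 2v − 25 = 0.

The normal to the line is n = (−3, 2) with |n| = √13.
|n·P − 25| = |22 − 25| = 3, so the distance is 3/√13.

3√13/13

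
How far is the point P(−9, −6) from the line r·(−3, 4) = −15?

d = |(-3)·(-9) + 4·(-6) − (-15)| / √(9 + 16) = |18|/5 = 18/5.

18/5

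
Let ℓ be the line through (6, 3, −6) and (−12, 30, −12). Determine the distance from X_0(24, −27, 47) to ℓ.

3√233

A direction vector is d = (−18, 27, −6).
AP = (18, −30, 53); AP·d = -1452, |AP|² = 4033, |d|² = 1089.
distance² = |AP|² − (AP·d)²/|d|² = 4033 − 2108304/1089 = 2097, so the distance is 3√233.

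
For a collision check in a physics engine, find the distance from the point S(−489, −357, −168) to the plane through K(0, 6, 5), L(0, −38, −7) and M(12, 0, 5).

KL = (0, −44, −12) and KM = (12, −6, 0), so a normal is n = KL × KM = (−72, −144, 528).
n = (−72, −144, 528); n·P − 1776 = -3864; |n| = 552; distance = 3864/552 = 7.

7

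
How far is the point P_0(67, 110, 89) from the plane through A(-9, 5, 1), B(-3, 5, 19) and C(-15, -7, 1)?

AB = (6, 0, 18) and AC = (-6, -12, 0), so a normal is n = AB × AC = (216, -108, -72).
d = |216·67 + (-108)·110 + (-72)·89 − (-2556)| / √(46656 + 11664 + 5184) = |-1260| / 252 = 5.

5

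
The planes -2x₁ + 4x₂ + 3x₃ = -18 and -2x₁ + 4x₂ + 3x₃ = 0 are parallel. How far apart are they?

18√29/29

Both planes have normal n = (-2, 4, 3), |n| = √29. Any point on the first plane is at distance |0 − (-18)|/|n| = 18/√29 from the second.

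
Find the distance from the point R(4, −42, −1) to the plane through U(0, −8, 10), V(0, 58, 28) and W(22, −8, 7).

26/23

UV = (0, 66, 18) and UW = (22, 0, −3), so a normal is n = UV × UW = (−198, 396, −1452).
Then n·(4, −42, −1) − (−17688) = 1716.
|n| = √(39204 + 156816 + 2108304) = 1518, so the distance is |1716|/1518 = 26/23.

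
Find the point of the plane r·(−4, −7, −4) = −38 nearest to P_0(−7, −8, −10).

The perpendicular from P_0 has direction n = (−4, −7, −4): r = (−7, −8, −10) + λ(−4, −7, −4).
Substitute into the plane: n·(P_0 + λn) = -38 gives 124 + 81λ = -38, so λ = -2.
Foot = (−7, −8, −10) + (-2)·(−4, −7, −4) = (1, 6, −2).

(1, 6, -2)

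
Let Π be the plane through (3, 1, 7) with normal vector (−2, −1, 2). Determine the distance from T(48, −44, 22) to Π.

The plane has equation n·(r − (3, 1, 7)) = 0, i.e. n·r = 7.
Then n·(48, −44, 22) − 7 = −15.
|n| = √(4 + 1 + 4) = 3, so the distance is |-15|/3 = 5.

5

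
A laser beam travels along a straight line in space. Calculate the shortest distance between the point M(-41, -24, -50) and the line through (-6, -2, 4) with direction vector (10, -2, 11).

Direction vector d = (10, -2, 11).
AP = (-35, -22, -54), and AP × d = (-350, -155, 290).
|AP × d|² = 230625 and |d|² = 225, so the distance is √(230625/225) = √1025 = 5√41.

5√41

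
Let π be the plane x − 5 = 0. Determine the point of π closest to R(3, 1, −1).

n = (1, 0, 0), |n|² = 1, and n·R − 5 = -2.
t = -2/1 = -2, so the foot is R − t·n = (3, 1, −1) − (-2)·(1, 0, 0) = (5, 1, −1).

(5, 1, -1)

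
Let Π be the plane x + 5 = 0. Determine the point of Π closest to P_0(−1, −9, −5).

The perpendicular from P_0 has direction n = (1, 0, 0): r = (−1, −9, −5) + t(1, 0, 0).
Substitute into the plane: n·(P_0 + tn) = -5 gives -1 + 1t = -5, so t = -4.
Foot = (−1, −9, −5) + (-4)·(1, 0, 0) = (−5, −9, −5).

(-5, -9, -5)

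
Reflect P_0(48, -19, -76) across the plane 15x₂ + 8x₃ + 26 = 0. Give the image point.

With n = (0, 15, 8), the signed offset is (n·P_0 − (-26))/|n|² = -867/289 = -3.
P_0' = P_0 − 2t·n = (48, -19, -76) − (-6)·(0, 15, 8) = (48, 71, -28).

(48, 71, -28)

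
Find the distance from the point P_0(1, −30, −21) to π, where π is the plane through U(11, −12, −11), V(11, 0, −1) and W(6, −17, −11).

UV = (0, 12, 10) and UW = (−5, −5, 0), so a normal is n = UV × UW = (50, −50, 60).
d = |50·1 + (-50)·(-30) + 60·(-21) − 490| / √(2500 + 2500 + 3600) = |-200| / (10√86) = 20/√86.

10√86/43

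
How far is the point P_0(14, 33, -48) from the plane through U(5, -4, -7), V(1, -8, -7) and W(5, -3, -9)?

UV = (-4, -4, 0) and UW = (0, 1, -2), so a normal is n = UV × UW = (8, -8, -4).
Then n·(14, 33, -48) - 100 = -60.
|n| = √(64 + 64 + 16) = 12, so the distance is |-60|/12 = 5.

5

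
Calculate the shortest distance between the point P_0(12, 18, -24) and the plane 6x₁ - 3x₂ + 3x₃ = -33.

7/√6

n = (6, -3, 3); n·P − (-33) = -21; |n| = 3√6; distance = 21/(3√6) = 7/√6.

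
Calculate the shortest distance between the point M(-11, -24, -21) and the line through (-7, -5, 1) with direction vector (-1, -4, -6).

Direction vector d = (-1, -4, -6).
AP = (-4, -19, -22); AP·d = 212, |AP|² = 861, |d|² = 53.
distance² = |AP|² − (AP·d)²/|d|² = 861 − 44944/53 = 13, so the distance is √13.

√13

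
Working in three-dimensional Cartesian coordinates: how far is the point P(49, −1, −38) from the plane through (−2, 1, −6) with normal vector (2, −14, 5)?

2

The plane has equation n·(r − (−2, 1, −6)) = 0, i.e. n·r = -48.
Then n·(49, −1, −38) − (−48) = −30.
|n| = √(4 + 196 + 25) = 15, so the distance is |-30|/15 = 2.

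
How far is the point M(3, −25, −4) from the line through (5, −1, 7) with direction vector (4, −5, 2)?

Direction vector d = (4, −5, 2).
AP = (−2, −24, −11), and AP × d = (−103, −40, 106).
|AP × d|² = 23445 and |d|² = 45, so the distance is √(23445/45) = √521.

√521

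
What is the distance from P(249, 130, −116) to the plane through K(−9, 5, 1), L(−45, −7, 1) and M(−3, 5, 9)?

KL = (−36, −12, 0) and KM = (6, 0, 8), so a normal is n = KL × KM = (−96, 288, 72).
Then n·(249, 130, −116) − 2376 = 2808.
|n| = √(9216 + 82944 + 5184) = 312, so the distance is |2808|/312 = 9.

9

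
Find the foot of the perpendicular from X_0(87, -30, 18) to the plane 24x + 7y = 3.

n = (24, 7, 0), |n|² = 625, and n·X_0 − 3 = 1875.
t = 1875/625 = 3, so the foot is X_0 − t·n = (87, -30, 18) − 3·(24, 7, 0) = (15, -51, 18).

(15, -51, 18)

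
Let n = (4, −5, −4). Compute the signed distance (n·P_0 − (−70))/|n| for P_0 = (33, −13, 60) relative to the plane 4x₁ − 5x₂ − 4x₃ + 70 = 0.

9√57/19

n·P_0 − (-70) = 27.
|n| = √57, so the signed distance is 9√57/19.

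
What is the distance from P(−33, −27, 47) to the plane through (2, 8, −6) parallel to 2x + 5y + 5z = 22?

Parallel planes share the normal n = (2, 5, 5); since (2, 8, −6) lies on the plane, its equation is 2x + 5y + 5z = 14.
n = (2, 5, 5); n·P − 14 = 20; |n| = 3√6; distance = 20/(3√6).

20/(3√6)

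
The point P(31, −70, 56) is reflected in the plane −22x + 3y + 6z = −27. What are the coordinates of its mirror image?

(-13, -64, 68)

n = (−22, 3, 6), |n|² = 529, n·P − (-27) = -529, so t = -529/529 = -1.
Foot F = P − (-1)·n = (9, −67, 62); the reflection is 2F − P = (−13, −64, 68).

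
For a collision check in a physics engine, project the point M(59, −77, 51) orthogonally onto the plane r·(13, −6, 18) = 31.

(7, -53, -21)

The perpendicular from M has direction n = (13, −6, 18): r = (59, −77, 51) + μ(13, −6, 18).
Substitute into the plane: n·(M + μn) = 31 gives 2147 + 529μ = 31, so μ = -4.
Foot = (59, −77, 51) + (-4)·(13, −6, 18) = (7, −53, −21).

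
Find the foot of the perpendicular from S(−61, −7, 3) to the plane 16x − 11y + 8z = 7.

(-29, -29, 19)

The perpendicular from S has direction n = (16, −11, 8): r = (−61, −7, 3) + t(16, −11, 8).
Substitute into the plane: n·(S + tn) = 7 gives -875 + 441t = 7, so t = 2.
Foot = (−61, −7, 3) + 2·(16, −11, 8) = (−29, −29, 19).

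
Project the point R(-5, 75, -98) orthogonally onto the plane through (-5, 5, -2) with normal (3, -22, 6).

n = (3, -22, 6), |n|² = 529, and n·R − (-137) = -2116.
t = -2116/529 = -4, so the foot is R − t·n = (-5, 75, -98) − (-4)·(3, -22, 6) = (7, -13, -74).

(7, -13, -74)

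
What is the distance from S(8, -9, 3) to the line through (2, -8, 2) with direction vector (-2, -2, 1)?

Direction vector d = (-2, -2, 1).
AP = (6, -1, 1); AP·d = -9, |AP|² = 38, |d|² = 9.
distance² = |AP|² − (AP·d)²/|d|² = 38 − 81/9 = 29, so the distance is √29.

√29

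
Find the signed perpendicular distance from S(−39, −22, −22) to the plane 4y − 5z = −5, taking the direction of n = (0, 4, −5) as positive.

n·S − (-5) = 27.
|n| = √41, so the signed distance is 27/√41.

27/√41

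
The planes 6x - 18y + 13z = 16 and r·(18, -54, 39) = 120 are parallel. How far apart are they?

24/23

Divide the second equation by 3 to match normals: 6x - 18y + 13z = 40.
With common normal n = (6, -18, 13) (|n| = 23), the distance is |16 − 40|/|n| = 24/23.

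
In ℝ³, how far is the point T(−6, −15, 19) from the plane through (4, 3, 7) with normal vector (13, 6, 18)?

22/23

The plane has equation n·(r − (4, 3, 7)) = 0, i.e. n·r = 196.
Then n·(−6, −15, 19) − 196 = −22.
|n| = √(169 + 36 + 324) = 23, so the distance is |-22|/23 = 22/23.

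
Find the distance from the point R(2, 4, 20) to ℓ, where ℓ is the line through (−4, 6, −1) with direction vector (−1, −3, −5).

Direction vector d = (−1, −3, −5).
AP = (6, −2, 21), and AP × d = (73, 9, −20).
|AP × d|² = 5810 and |d|² = 35, so the distance is √(5810/35) = √166.

√166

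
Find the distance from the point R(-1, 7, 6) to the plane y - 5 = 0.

2

Normal vector n = (0, 1, 0), and n·(-1, 7, 6) - 5 = 2.
|n| = √(0 + 1 + 0) = 1, so the distance is |2|/1 = 2.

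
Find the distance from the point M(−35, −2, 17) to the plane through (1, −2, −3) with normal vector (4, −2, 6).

The plane has equation n·(r − (1, −2, −3)) = 0, i.e. n·r = -10.
d = |4·(-35) + (-2)·(-2) + 6·17 − (-10)| / √(16 + 4 + 36) = |-24| / (2√14) = 6√14/7.

12/√14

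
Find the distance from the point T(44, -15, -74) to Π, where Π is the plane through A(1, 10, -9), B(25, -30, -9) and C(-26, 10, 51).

1

AB = (24, -40, 0) and AC = (-27, 0, 60), so a normal is n = AB × AC = (-2400, -1440, -1080).
Then n·(44, -15, -74) - (-7080) = 3000.
|n| = √(5760000 + 2073600 + 1166400) = 3000, so the distance is |3000|/3000 = 1.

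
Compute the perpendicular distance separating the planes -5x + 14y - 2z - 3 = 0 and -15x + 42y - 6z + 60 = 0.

Divide the second equation by 3 to match normals: -5x + 14y - 2z = -20.
Both planes have normal n = (-5, 14, -2), |n| = 15. Any point on the first plane is at distance |(-20) − 3|/|n| = 23/15 from the second.

23/15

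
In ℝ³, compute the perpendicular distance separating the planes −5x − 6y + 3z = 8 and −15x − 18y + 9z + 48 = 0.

Divide the second equation by 3 to match normals: −5x − 6y + 3z = -16.
With common normal n = (−5, −6, 3) (|n| = √70), the distance is |8 − (-16)|/|n| = 24/√70.

24/√70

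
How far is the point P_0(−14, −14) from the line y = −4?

10

d = |0·(-14) + 1·(-14) − (-4)| / √(0 + 1) = |-10|/1 = 10.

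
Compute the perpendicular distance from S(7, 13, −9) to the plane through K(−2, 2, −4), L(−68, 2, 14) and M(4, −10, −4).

KL = (−66, 0, 18) and KM = (6, −12, 0), so a normal is n = KL × KM = (216, 108, 792).
n = (216, 108, 792); n·P − (-3384) = -828; |n| = 828; distance = 828/828 = 1.

1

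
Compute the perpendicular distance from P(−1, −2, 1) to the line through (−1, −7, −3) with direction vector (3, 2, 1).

Direction vector d = (3, 2, 1).
AP = (0, 5, 4), and AP × d = (−3, 12, −15).
|AP × d|² = 378 and |d|² = 14, so the distance is √(378/14) = √27 = 3√3.

3√3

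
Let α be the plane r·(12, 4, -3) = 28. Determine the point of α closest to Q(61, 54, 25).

n = (12, 4, -3), |n|² = 169, and n·Q − 28 = 845.
t = 845/169 = 5, so the foot is Q − t·n = (61, 54, 25) − 5·(12, 4, -3) = (1, 34, 40).

(1, 34, 40)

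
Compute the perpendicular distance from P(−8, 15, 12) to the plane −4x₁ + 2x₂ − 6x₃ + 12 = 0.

1/√14

d = |(-4)·(-8) + 2·15 + (-6)·12 − (-12)| / √(16 + 4 + 36) = |2| / (2√14) = 1/√14.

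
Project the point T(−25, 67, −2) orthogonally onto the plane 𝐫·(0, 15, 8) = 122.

The perpendicular from T has direction n = (0, 15, 8): r = (−25, 67, −2) + λ(0, 15, 8).
Substitute into the plane: n·(T + λn) = 122 gives 989 + 289λ = 122, so λ = -3.
Foot = (−25, 67, −2) + (-3)·(0, 15, 8) = (−25, 22, −26).

(-25, 22, -26)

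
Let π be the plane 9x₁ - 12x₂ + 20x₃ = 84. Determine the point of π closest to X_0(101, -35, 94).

(56, 25, -6)

The perpendicular from X_0 has direction n = (9, -12, 20): r = (101, -35, 94) + λ(9, -12, 20).
Substitute into the plane: n·(X_0 + λn) = 84 gives 3209 + 625λ = 84, so λ = -5.
Foot = (101, -35, 94) + (-5)·(9, -12, 20) = (56, 25, -6).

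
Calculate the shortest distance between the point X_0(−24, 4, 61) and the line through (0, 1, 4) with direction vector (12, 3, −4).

3√257

Direction vector d = (12, 3, −4).
AP = (−24, 3, 57); AP·d = -507, |AP|² = 3834, |d|² = 169.
distance² = |AP|² − (AP·d)²/|d|² = 3834 − 257049/169 = 2313, so the distance is 3√257.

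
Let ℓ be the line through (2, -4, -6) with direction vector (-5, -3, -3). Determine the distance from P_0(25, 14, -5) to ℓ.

√166

Direction vector d = (-5, -3, -3).
AP = (23, 18, 1), and AP × d = (-51, 64, 21).
|AP × d|² = 7138 and |d|² = 43, so the distance is √(7138/43) = √166.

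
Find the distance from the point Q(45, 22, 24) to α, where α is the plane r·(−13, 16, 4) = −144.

1/3

d = |(-13)·45 + 16·22 + 4·24 − (-144)| / √(169 + 256 + 16) = |7| / 21 = 1/3.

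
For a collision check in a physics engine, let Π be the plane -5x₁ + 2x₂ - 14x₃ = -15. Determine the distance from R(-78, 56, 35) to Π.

d = |(-5)·(-78) + 2·56 + (-14)·35 − (-15)| / √(25 + 4 + 196) = |27| / 15 = 9/5.

9/5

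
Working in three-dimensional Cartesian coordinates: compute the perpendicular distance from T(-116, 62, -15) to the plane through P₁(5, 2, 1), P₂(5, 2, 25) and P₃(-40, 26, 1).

P₁P₂ = (0, 0, 24) and P₁P₃ = (-45, 24, 0), so a normal is n = P₁P₂ × P₁P₃ = (-576, -1080, 0).
n = (-576, -1080, 0); n·P − (-5040) = 4896; |n| = 1224; distance = 4896/1224 = 4.

4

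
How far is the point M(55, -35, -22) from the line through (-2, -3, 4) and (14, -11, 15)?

A direction vector is d = (16, -8, 11).
AP = (57, -32, -26), and AP × d = (-560, -1043, 56).
|AP × d|² = 1404585 and |d|² = 441, so the distance is √(1404585/441) = √3185 = 7√65.

7√65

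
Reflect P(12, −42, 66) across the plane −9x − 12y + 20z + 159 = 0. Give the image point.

With n = (−9, −12, 20), the signed offset is (n·P − (-159))/|n|² = 1875/625 = 3.
P' = P − 2t·n = (12, −42, 66) − 6·(−9, −12, 20) = (66, 30, −54).

(66, 30, -54)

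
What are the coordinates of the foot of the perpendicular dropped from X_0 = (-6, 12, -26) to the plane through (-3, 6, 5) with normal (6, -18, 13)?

(0, -6, -13)

The perpendicular from X_0 has direction n = (6, -18, 13): r = (-6, 12, -26) + λ(6, -18, 13).
Substitute into the plane: n·(X_0 + λn) = -61 gives -590 + 529λ = -61, so λ = 1.
Foot = (-6, 12, -26) + 1·(6, -18, 13) = (0, -6, -13).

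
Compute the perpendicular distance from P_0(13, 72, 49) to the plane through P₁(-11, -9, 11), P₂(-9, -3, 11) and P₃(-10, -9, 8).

29/√11

P₁P₂ = (2, 6, 0) and P₁P₃ = (1, 0, -3), so a normal is n = P₁P₂ × P₁P₃ = (-18, 6, -6).
d = |(-18)·13 + 6·72 + (-6)·49 − 78| / √(324 + 36 + 36) = |-174| / (6√11) = 29/√11.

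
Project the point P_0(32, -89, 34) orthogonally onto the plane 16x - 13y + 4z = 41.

The perpendicular from P_0 has direction n = (16, -13, 4): r = (32, -89, 34) + t(16, -13, 4).
Substitute into the plane: n·(P_0 + tn) = 41 gives 1805 + 441t = 41, so t = -4.
Foot = (32, -89, 34) + (-4)·(16, -13, 4) = (-32, -37, 18).

(-32, -37, 18)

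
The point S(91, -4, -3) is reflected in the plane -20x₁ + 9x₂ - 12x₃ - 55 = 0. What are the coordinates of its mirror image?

With n = (-20, 9, -12), the signed offset is (n·S − 55)/|n|² = -1875/625 = -3.
S' = S − 2t·n = (91, -4, -3) − (-6)·(-20, 9, -12) = (-29, 50, -75).

(-29, 50, -75)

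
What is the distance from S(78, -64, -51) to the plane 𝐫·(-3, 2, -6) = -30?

26/7

Normal vector n = (-3, 2, -6), and n·(78, -64, -51) - (-30) = -26.
|n| = √(9 + 4 + 36) = 7, so the distance is |-26|/7 = 26/7.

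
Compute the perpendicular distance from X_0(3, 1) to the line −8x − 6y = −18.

The normal to the line is n = (−8, −6) with |n| = 10.
|n·X_0 − (-18)| = |-30 − (-18)| = 12, so the distance is 12/10 = 6/5.

6/5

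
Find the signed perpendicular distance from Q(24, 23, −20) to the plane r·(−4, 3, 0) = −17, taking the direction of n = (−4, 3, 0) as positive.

-2

n·Q − (-17) = -10.
|n| = 5, so the signed distance is -10/5 = -2.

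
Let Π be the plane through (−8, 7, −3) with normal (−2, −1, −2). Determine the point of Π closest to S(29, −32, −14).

(235/9, -301/9, -152/9)

n = (−2, −1, −2), |n|² = 9, and n·S − 15 = -13.
t = -13/9, so the foot is S − t·n = (29, −32, −14) − (-13/9)·(−2, −1, −2) = (235/9, −301/9, −152/9).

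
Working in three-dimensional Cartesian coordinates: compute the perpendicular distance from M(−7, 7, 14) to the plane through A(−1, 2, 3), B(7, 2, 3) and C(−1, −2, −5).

1/√5

AB = (8, 0, 0) and AC = (0, −4, −8), so a normal is n = AB × AC = (0, 64, −32).
d = |64·7 + (-32)·14 − 32| / √(0 + 4096 + 1024) = |-32| / (32√5) = 1/√5.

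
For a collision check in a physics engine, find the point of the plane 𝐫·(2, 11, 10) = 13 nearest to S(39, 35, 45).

The perpendicular from S has direction n = (2, 11, 10): r = (39, 35, 45) + t(2, 11, 10).
Substitute into the plane: n·(S + tn) = 13 gives 913 + 225t = 13, so t = -4.
Foot = (39, 35, 45) + (-4)·(2, 11, 10) = (31, −9, 5).

(31, -9, 5)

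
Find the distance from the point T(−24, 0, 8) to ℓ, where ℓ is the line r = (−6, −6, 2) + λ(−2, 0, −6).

6√11

Direction vector d = (−2, 0, −6).
AP = (−18, 6, 6), and AP × d = (−36, −120, 12).
|AP × d|² = 15840 and |d|² = 40, so the distance is √(15840/40) = √396 = 6√11.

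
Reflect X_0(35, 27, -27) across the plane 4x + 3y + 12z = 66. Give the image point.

n = (4, 3, 12), |n|² = 169, n·X_0 − 66 = -169, so t = -169/169 = -1.
Foot F = X_0 − (-1)·n = (39, 30, -15); the reflection is 2F − X_0 = (43, 33, -3).

(43, 33, -3)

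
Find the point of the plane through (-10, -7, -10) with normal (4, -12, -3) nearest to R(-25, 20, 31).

n = (4, -12, -3), |n|² = 169, and n·R − 74 = -507.
t = -507/169 = -3, so the foot is R − t·n = (-25, 20, 31) − (-3)·(4, -12, -3) = (-13, -16, 22).

(-13, -16, 22)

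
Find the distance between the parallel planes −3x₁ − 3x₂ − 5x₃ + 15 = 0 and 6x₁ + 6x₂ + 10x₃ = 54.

Divide the second equation by -2 to match normals: −3x₁ − 3x₂ − 5x₃ = -27.
With common normal n = (−3, −3, −5) (|n| = √43), the distance is |(-15) − (-27)|/|n| = 12/√43.

12√43/43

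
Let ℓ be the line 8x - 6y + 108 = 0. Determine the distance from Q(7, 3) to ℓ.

73/5

The normal to the line is n = (8, -6) with |n| = 10.
|n·Q − (-108)| = |38 − (-108)| = 146, so the distance is 146/10 = 73/5.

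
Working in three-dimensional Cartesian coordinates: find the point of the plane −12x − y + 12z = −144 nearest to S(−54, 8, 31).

(-6, 12, -17)

n = (−12, −1, 12), |n|² = 289, and n·S − (-144) = 1156.
t = 1156/289 = 4, so the foot is S − t·n = (−54, 8, 31) − 4·(−12, −1, 12) = (−6, 12, −17).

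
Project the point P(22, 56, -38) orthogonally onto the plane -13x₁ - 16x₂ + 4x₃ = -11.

(-17, 8, -26)

n = (-13, -16, 4), |n|² = 441, and n·P − (-11) = -1323.
t = -1323/441 = -3, so the foot is P − t·n = (22, 56, -38) − (-3)·(-13, -16, 4) = (-17, 8, -26).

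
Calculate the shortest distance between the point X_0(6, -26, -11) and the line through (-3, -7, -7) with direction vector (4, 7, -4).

Direction vector d = (4, 7, -4).
AP = (9, -19, -4), and AP × d = (104, 20, 139).
|AP × d|² = 30537 and |d|² = 81, so the distance is √(30537/81) = √377.

√377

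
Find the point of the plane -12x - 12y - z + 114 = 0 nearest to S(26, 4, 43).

n = (-12, -12, -1), |n|² = 289, and n·S − (-114) = -289.
t = -289/289 = -1, so the foot is S − t·n = (26, 4, 43) − (-1)·(-12, -12, -1) = (14, -8, 42).

(14, -8, 42)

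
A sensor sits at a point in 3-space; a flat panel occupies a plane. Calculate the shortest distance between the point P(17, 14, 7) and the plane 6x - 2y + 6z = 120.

Normal vector n = (6, -2, 6), and n·(17, 14, 7) - 120 = -4.
|n| = √(36 + 4 + 36) = 2√19, so the distance is |-4|/(2√19) = 2/√19.

2√19/19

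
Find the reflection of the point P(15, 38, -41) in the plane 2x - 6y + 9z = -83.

(31, -10, 31)

n = (2, -6, 9), |n|² = 121, n·P − (-83) = -484, so t = -484/121 = -4.
Foot F = P − (-4)·n = (23, 14, -5); the reflection is 2F − P = (31, -10, 31).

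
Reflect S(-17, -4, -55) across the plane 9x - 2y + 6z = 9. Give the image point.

n = (9, -2, 6), |n|² = 121, n·S − 9 = -484, so t = -484/121 = -4.
Foot F = S − (-4)·n = (19, -12, -31); the reflection is 2F − S = (55, -20, -7).

(55, -20, -7)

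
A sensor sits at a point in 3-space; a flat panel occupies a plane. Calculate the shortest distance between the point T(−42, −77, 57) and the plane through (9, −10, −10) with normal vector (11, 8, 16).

The plane has equation n·(r − (9, −10, −10)) = 0, i.e. n·r = -141.
d = |11·(-42) + 8·(-77) + 16·57 − (-141)| / √(121 + 64 + 256) = |-25| / 21 = 25/21.

25/21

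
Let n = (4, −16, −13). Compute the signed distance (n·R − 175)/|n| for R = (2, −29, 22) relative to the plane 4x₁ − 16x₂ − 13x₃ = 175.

11/21

n·R − 175 = 11.
|n| = 21, so the signed distance is 11/21.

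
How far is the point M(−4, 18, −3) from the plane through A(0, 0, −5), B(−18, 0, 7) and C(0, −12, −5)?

2√13/13

AB = (−18, 0, 12) and AC = (0, −12, 0), so a normal is n = AB × AC = (144, 0, 216).
Then n·(−4, 18, −3) − (−1080) = −144.
|n| = √(20736 + 0 + 46656) = 72√13, so the distance is |-144|/(72√13) = 2√13/13.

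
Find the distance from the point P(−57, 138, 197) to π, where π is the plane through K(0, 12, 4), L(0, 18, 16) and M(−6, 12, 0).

KL = (0, 6, 12) and KM = (−6, 0, −4), so a normal is n = KL × KM = (−24, −72, 36).
n = (−24, −72, 36); n·P − (-720) = -756; |n| = 84; distance = 756/84 = 9.

9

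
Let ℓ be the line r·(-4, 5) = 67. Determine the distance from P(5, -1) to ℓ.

The normal to the line is n = (-4, 5) with |n| = √41.
|n·P − 67| = |-25 − 67| = 92, so the distance is 92/√41.

92/√41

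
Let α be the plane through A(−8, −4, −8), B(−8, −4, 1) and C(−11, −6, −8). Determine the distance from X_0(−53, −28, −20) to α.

18/√13

AB = (0, 0, 9) and AC = (−3, −2, 0), so a normal is n = AB × AC = (18, −27, 0).
Then n·(−53, −28, −20) − (−36) = −162.
|n| = √(324 + 729 + 0) = 9√13, so the distance is |-162|/(9√13) = 18√13/13.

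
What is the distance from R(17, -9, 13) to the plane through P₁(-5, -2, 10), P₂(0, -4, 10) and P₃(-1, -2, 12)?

P₁P₂ = (5, -2, 0) and P₁P₃ = (4, 0, 2), so a normal is n = P₁P₂ × P₁P₃ = (-4, -10, 8).
d = |(-4)·17 + (-10)·(-9) + 8·13 − 120| / √(16 + 100 + 64) = |6| / (6√5) = 1/√5.

1/√5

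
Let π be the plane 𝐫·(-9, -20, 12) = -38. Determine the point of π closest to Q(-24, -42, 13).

The perpendicular from Q has direction n = (-9, -20, 12): r = (-24, -42, 13) + μ(-9, -20, 12).
Substitute into the plane: n·(Q + μn) = -38 gives 1212 + 625μ = -38, so μ = -2.
Foot = (-24, -42, 13) + (-2)·(-9, -20, 12) = (-6, -2, -11).

(-6, -2, -11)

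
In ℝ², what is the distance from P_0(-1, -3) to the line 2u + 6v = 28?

12√10/5

d = |2·(-1) + 6·(-3) − 28| / √(4 + 36) = |-48|/(2√10) = 12√10/5.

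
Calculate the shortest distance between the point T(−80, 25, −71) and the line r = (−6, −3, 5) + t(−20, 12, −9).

2√509

Direction vector d = (−20, 12, −9).
AP = (−74, 28, −76); AP·d = 2500, |AP|² = 12036, |d|² = 625.
distance² = |AP|² − (AP·d)²/|d|² = 12036 − 6250000/625 = 2036, so the distance is 2√509.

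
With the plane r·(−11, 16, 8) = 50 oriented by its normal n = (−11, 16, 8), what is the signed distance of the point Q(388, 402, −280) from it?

-6

n·Q − 50 = -126.
|n| = 21, so the signed distance is -126/21 = -6.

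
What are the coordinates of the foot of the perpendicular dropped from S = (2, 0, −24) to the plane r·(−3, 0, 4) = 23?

The perpendicular from S has direction n = (−3, 0, 4): r = (2, 0, −24) + λ(−3, 0, 4).
Substitute into the plane: n·(S + λn) = 23 gives -102 + 25λ = 23, so λ = 5.
Foot = (2, 0, −24) + 5·(−3, 0, 4) = (−13, 0, −4).

(-13, 0, -4)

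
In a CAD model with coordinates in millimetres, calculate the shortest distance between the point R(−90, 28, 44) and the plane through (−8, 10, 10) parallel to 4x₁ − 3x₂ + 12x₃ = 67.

Parallel planes share the normal n = (4, −3, 12); since (−8, 10, 10) lies on the plane, its equation is 4x₁ − 3x₂ + 12x₃ = 58.
n = (4, −3, 12); n·P − 58 = 26; |n| = 13; distance = 26/13 = 2.

2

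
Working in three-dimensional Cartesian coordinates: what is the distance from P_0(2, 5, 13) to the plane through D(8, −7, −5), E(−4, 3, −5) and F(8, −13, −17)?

12/√70

DE = (−12, 10, 0) and DF = (0, −6, −12), so a normal is n = DE × DF = (−120, −144, 72).
Then n·(2, 5, 13) − (−312) = 288.
|n| = √(14400 + 20736 + 5184) = 24√70, so the distance is |288|/(24√70) = 12/√70.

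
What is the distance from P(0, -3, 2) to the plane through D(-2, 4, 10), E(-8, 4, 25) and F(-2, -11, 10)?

DE = (-6, 0, 15) and DF = (0, -15, 0), so a normal is n = DE × DF = (225, 0, 90).
Then n·(0, -3, 2) - 450 = -270.
|n| = √(50625 + 0 + 8100) = 45√29, so the distance is |-270|/(45√29) = 6√29/29.

6/√29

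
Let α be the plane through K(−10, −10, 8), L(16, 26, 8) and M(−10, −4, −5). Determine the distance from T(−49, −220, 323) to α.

6

KL = (26, 36, 0) and KM = (0, 6, −13), so a normal is n = KL × KM = (−468, 338, 156).
d = |(-468)·(-49) + 338·(-220) + 156·323 − 2548| / √(219024 + 114244 + 24336) = |-3588| / 598 = 6.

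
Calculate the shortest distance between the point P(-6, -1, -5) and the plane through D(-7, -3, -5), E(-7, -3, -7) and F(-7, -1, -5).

DE = (0, 0, -2) and DF = (0, 2, 0), so a normal is n = DE × DF = (4, 0, 0).
d = |4·(-6) − (-28)| / √(16 + 0 + 0) = |4| / 4 = 1.

1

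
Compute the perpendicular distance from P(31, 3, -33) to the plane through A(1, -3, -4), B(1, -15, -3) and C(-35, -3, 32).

AB = (0, -12, 1) and AC = (-36, 0, 36), so a normal is n = AB × AC = (-432, -36, -432).
d = |(-432)·31 + (-36)·3 + (-432)·(-33) − 1404| / √(186624 + 1296 + 186624) = |-648| / 612 = 18/17.

18/17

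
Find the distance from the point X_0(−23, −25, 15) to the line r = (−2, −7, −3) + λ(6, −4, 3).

Direction vector d = (6, −4, 3).
AP = (−21, −18, 18); AP·d = 0, |AP|² = 1089, |d|² = 61.
distance² = |AP|² − (AP·d)²/|d|² = 1089 − 0/61 = 1089, so the distance is 33.

33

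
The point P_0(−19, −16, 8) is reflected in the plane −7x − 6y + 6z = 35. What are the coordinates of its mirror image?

With n = (−7, −6, 6), the signed offset is (n·P_0 − 35)/|n|² = 242/121 = 2.
P_0' = P_0 − 2t·n = (−19, −16, 8) − 4·(−7, −6, 6) = (9, 8, −16).

(9, 8, -16)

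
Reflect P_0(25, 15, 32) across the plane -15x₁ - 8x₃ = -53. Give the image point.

With n = (-15, 0, -8), the signed offset is (n·P_0 − (-53))/|n|² = -578/289 = -2.
P_0' = P_0 − 2t·n = (25, 15, 32) − (-4)·(-15, 0, -8) = (-35, 15, 0).

(-35, 15, 0)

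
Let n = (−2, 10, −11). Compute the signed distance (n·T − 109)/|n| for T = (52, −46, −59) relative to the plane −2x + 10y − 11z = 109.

-8/5

n·T − 109 = -24.
|n| = 15, so the signed distance is -24/15 = -8/5.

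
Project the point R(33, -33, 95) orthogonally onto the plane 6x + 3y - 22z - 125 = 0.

The perpendicular from R has direction n = (6, 3, -22): r = (33, -33, 95) + t(6, 3, -22).
Substitute into the plane: n·(R + tn) = 125 gives -1991 + 529t = 125, so t = 4.
Foot = (33, -33, 95) + 4·(6, 3, -22) = (57, -21, 7).

(57, -21, 7)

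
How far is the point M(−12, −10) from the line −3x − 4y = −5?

d = |(-3)·(-12) + (-4)·(-10) − (-5)| / √(9 + 16) = |81|/5 = 81/5.

81/5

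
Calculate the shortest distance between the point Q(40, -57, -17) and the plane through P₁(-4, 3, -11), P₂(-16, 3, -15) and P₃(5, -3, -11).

8

P₁P₂ = (-12, 0, -4) and P₁P₃ = (9, -6, 0), so a normal is n = P₁P₂ × P₁P₃ = (-24, -36, 72).
d = |(-24)·40 + (-36)·(-57) + 72·(-17) − (-804)| / √(576 + 1296 + 5184) = |672| / 84 = 8.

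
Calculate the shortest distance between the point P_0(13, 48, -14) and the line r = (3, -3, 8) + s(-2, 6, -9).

√1249

Direction vector d = (-2, 6, -9).
AP = (10, 51, -22); AP·d = 484, |AP|² = 3185, |d|² = 121.
distance² = |AP|² − (AP·d)²/|d|² = 3185 − 234256/121 = 1249, so the distance is √1249.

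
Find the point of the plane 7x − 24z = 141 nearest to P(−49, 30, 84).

n = (7, 0, −24), |n|² = 625, and n·P − 141 = -2500.
t = -2500/625 = -4, so the foot is P − t·n = (−49, 30, 84) − (-4)·(7, 0, −24) = (−21, 30, −12).

(-21, 30, -12)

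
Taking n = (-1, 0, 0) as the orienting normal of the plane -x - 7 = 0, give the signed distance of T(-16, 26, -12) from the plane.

9

n·T − 7 = 9.
|n| = 1, so the signed distance is 9/1 = 9.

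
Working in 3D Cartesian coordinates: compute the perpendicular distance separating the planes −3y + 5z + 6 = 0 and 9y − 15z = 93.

Divide the second equation by -3 to match normals: −3y + 5z = -31.
Both planes have normal n = (0, −3, 5), |n| = √34. Any point on the first plane is at distance |(-31) − (-6)|/|n| = 25/√34 from the second.

25√34/34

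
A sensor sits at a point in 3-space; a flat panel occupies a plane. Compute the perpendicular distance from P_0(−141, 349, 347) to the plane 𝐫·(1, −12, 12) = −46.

7

d = |1·(-141) + (-12)·349 + 12·347 − (-46)| / √(1 + 144 + 144) = |-119| / 17 = 7.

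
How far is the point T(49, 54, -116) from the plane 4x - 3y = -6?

8

Normal vector n = (4, -3, 0), and n·(49, 54, -116) - (-6) = 40.
|n| = √(16 + 9 + 0) = 5, so the distance is |40|/5 = 8.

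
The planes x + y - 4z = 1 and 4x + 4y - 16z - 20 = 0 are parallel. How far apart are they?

Divide the second equation by 4 to match normals: x + y - 4z = 5.
With common normal n = (1, 1, -4) (|n| = 3√2), the distance is |1 − 5|/|n| = 4/(3√2) = 2√2/3.

2√2/3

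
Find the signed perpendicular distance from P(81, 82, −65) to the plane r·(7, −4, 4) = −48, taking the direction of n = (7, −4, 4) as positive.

n·P − (-48) = 27.
|n| = 9, so the signed distance is 27/9 = 3.

3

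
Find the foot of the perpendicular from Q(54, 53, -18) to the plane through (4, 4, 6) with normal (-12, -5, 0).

(-6, 28, -18)

The perpendicular from Q has direction n = (-12, -5, 0): r = (54, 53, -18) + λ(-12, -5, 0).
Substitute into the plane: n·(Q + λn) = -68 gives -913 + 169λ = -68, so λ = 5.
Foot = (54, 53, -18) + 5·(-12, -5, 0) = (-6, 28, -18).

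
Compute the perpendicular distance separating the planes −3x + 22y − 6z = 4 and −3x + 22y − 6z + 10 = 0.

Both planes have normal n = (−3, 22, −6), |n| = 23. Any point on the first plane is at distance |(-10) − 4|/|n| = 14/23 from the second.

14/23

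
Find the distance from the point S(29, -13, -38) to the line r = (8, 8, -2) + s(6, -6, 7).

Direction vector d = (6, -6, 7).
AP = (21, -21, -36), and AP × d = (-363, -363, 0).
|AP × d|² = 263538 and |d|² = 121, so the distance is √(263538/121) = √2178 = 33√2.

33√2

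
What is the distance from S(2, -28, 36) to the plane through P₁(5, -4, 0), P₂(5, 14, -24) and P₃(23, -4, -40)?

P₁P₂ = (0, 18, -24) and P₁P₃ = (18, 0, -40), so a normal is n = P₁P₂ × P₁P₃ = (-720, -432, -324).
d = |(-720)·2 + (-432)·(-28) + (-324)·36 − (-1872)| / √(518400 + 186624 + 104976) = |864| / 900 = 24/25.

24/25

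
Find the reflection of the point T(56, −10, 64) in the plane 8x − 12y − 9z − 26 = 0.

With n = (8, −12, −9), the signed offset is (n·T − 26)/|n|² = -34/289 = -2/17.
T' = T − 2t·n = (56, −10, 64) − (-4/17)·(8, −12, −9) = (984/17, −218/17, 1052/17).

(984/17, -218/17, 1052/17)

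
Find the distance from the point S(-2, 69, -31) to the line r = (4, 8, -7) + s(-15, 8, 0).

3√353

Direction vector d = (-15, 8, 0).
AP = (-6, 61, -24); AP·d = 578, |AP|² = 4333, |d|² = 289.
distance² = |AP|² − (AP·d)²/|d|² = 4333 − 334084/289 = 3177, so the distance is 3√353.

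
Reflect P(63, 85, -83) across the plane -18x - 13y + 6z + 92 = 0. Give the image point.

(-117, -45, -23)

n = (-18, -13, 6), |n|² = 529, n·P − (-92) = -2645, so t = -2645/529 = -5.
Foot F = P − (-5)·n = (-27, 20, -53); the reflection is 2F − P = (-117, -45, -23).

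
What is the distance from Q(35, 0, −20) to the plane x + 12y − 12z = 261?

14/17

Normal vector n = (1, 12, −12), and n·(35, 0, −20) − 261 = 14.
|n| = √(1 + 144 + 144) = 17, so the distance is |14|/17 = 14/17.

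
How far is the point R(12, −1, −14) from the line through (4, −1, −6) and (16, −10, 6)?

A direction vector is d = (12, −9, 12).
AP = (8, 0, −8); AP·d = 0, |AP|² = 128, |d|² = 369.
distance² = |AP|² − (AP·d)²/|d|² = 128 − 0/369 = 128, so the distance is 8√2.

8√2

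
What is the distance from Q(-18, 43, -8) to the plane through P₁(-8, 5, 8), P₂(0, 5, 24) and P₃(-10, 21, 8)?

P₁P₂ = (8, 0, 16) and P₁P₃ = (-2, 16, 0), so a normal is n = P₁P₂ × P₁P₃ = (-256, -32, 128).
Then n·(-18, 43, -8) - 2912 = -704.
|n| = √(65536 + 1024 + 16384) = 288, so the distance is |-704|/288 = 22/9.

22/9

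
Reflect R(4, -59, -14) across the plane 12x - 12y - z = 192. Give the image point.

(-44, -11, -10)

n = (12, -12, -1), |n|² = 289, n·R − 192 = 578, so t = 578/289 = 2.
Foot F = R − 2·n = (-20, -35, -12); the reflection is 2F − R = (-44, -11, -10).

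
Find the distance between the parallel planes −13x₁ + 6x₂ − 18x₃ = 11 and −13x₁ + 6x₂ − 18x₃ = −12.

With common normal n = (−13, 6, −18) (|n| = 23), the distance is |11 − (-12)|/|n| = 23/23 = 1.

1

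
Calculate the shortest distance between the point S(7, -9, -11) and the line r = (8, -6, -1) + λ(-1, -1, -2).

Direction vector d = (-1, -1, -2).
AP = (-1, -3, -10); AP·d = 24, |AP|² = 110, |d|² = 6.
distance² = |AP|² − (AP·d)²/|d|² = 110 − 576/6 = 14, so the distance is √14.

√14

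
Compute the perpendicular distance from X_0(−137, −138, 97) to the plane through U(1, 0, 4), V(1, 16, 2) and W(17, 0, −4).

6

UV = (0, 16, −2) and UW = (16, 0, −8), so a normal is n = UV × UW = (−128, −32, −256).
Then n·(−137, −138, 97) − (−1152) = −1728.
|n| = √(16384 + 1024 + 65536) = 288, so the distance is |-1728|/288 = 6.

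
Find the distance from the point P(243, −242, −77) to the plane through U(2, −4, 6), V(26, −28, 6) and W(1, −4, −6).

7

UV = (24, −24, 0) and UW = (−1, 0, −12), so a normal is n = UV × UW = (288, 288, −24).
Then n·(243, −242, −77) − (−720) = 2856.
|n| = √(82944 + 82944 + 576) = 408, so the distance is |2856|/408 = 7.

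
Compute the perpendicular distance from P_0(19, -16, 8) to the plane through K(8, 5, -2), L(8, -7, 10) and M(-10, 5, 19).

1

KL = (0, -12, 12) and KM = (-18, 0, 21), so a normal is n = KL × KM = (-252, -216, -216).
n = (-252, -216, -216); n·P − (-2664) = -396; |n| = 396; distance = 396/396 = 1.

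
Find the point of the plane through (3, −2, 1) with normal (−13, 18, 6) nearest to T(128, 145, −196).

(2853/23, 3461/23, -4466/23)

n = (−13, 18, 6), |n|² = 529, and n·T − (-69) = -161.
t = -161/529 = -7/23, so the foot is T − t·n = (128, 145, −196) − (-7/23)·(−13, 18, 6) = (2853/23, 3461/23, −4466/23).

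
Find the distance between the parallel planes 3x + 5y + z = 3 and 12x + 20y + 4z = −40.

Divide the second equation by 4 to match normals: 3x + 5y + z = -10.
With common normal n = (3, 5, 1) (|n| = √35), the distance is |3 − (-10)|/|n| = 13/√35.

13√35/35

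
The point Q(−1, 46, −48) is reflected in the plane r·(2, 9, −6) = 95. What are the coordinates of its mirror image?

With n = (2, 9, −6), the signed offset is (n·Q − 95)/|n|² = 605/121 = 5.
Q' = Q − 2t·n = (−1, 46, −48) − 10·(2, 9, −6) = (−21, −44, 12).

(-21, -44, 12)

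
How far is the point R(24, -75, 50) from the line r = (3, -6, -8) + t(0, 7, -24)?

√2941

Direction vector d = (0, 7, -24).
AP = (21, -69, 58); AP·d = -1875, |AP|² = 8566, |d|² = 625.
distance² = |AP|² − (AP·d)²/|d|² = 8566 − 3515625/625 = 2941, so the distance is √2941.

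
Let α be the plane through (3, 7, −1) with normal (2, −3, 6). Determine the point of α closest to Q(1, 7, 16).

(-3, 13, 4)

n = (2, −3, 6), |n|² = 49, and n·Q − (-21) = 98.
t = 98/49 = 2, so the foot is Q − t·n = (1, 7, 16) − 2·(2, −3, 6) = (−3, 13, 4).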